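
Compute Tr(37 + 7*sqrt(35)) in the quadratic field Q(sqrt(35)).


Tr(a + b*sqrt(d)) = (a + b*sqrt(d)) + (a - b*sqrt(d)) = 2a
= 2 * (37)
= 74

74


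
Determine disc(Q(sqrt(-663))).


For K = Q(sqrt(d)) with d squarefree: disc(K) = d if d = 1 mod 4, and disc(K) = 4d if d = 2 or 3 mod 4.
Here d = -663, and d mod 4 = 1.
d = 1 mod 4 (O_K = Z[(1+sqrt(d))/2]), so disc(K) = d = -663

-663


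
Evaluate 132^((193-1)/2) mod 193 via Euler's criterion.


p = 193 is prime and the exponent is (p-1)/2 = 96, so by Euler's criterion 132^96 = (132/193) = +1 or -1 mod 193.
Compute by square-and-multiply:
  96 = 64 + 32 (binary 1100000)
  Repeated squaring mod 193: 132^1 = 132, 132^2 = 54, 132^4 = 21, 132^8 = 55, 132^16 = 130, 132^32 = 109, 132^64 = 108
  132^96 = 132^64 * 132^32 = 108 * 109 mod 193
    108 * 109 = 11772 = 192 mod 193
  132^96 = 192 mod 193
Result 192 = p - 1 = -1 mod 193: 132 is a quadratic non-residue mod 193. As a residue in [0, p-1] the value is 192.
132^96 mod 193 = 192

192


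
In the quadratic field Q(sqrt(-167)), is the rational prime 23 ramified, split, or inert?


K = Q(sqrt(-167)). Since d mod 4 = 1, disc(K) = -167.
Check p | disc: -167 mod 23 = 17.
p does not divide disc. Compute Legendre symbol (d/p):
17^((23-1)/2) mod 23 = -1
(d/p) = -1, so p is inert: (p) stays prime with e=1, f=2, g=1.
Therefore p is inert.

inert


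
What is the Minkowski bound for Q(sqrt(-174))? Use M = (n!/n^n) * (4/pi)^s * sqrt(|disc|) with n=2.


d = -174, d mod 4 = 2, so disc(K) = 4d = -696; |disc(K)| = 696
Imaginary quadratic field, so n = 2, s = r2 = 1, r1 = 0
M = (n!/n^n) * (4/pi)^s * sqrt(|disc(K)|) = (2!/2^2) * (4/pi)^1 * sqrt(696)
= 0.5 * 1.273240 * 26.381812
= 16.7952

16.7952


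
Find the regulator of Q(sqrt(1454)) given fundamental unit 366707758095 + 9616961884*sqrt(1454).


epsilon = 366707758095 + 9616961884*sqrt(1454)
= 7.3342e+11
R = ln(7.3342e+11)
= 27.3210

27.3210


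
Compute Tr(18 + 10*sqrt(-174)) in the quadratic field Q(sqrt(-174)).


Tr(a + b*sqrt(d)) = (a + b*sqrt(d)) + (a - b*sqrt(d)) = 2a
= 2 * (18)
= 36

36


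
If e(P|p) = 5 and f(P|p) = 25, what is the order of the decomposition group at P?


|D_P| = e * f
= 5 * 25
= 125

125


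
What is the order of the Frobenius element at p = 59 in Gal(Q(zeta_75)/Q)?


The Frobenius at p in Gal(Q(zeta_n)/Q) = (Z/nZ)* is the class of p, so its order is ord_75(59), the smallest k >= 1 with 59^k = 1 mod 75.
n = 75 = 3 * 5^2, phi(75) = 40; the order divides phi(n).
Divisors of 40: 1, 2, 4, 5, 8, 10, 20, 40
Repeated squaring mod 75: 59^1 = 59, 59^2 = 31, 59^4 = 61, 59^8 = 46, 59^16 = 16, 59^32 = 31
Test divisors in increasing order:
  k=1: 59^1 = 59 mod 75
  k=2: 59^2 = 31 mod 75
  k=4: 59^4 = 61 mod 75
  k=5: 59^5 = 61 * 59 = 74 mod 75
  k=8: 59^8 = 46 mod 75
  k=10: 59^10 = 46 * 31 = 1 mod 75  <- first divisor giving 1
Order = 10

10


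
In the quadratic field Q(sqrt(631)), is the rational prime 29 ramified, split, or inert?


K = Q(sqrt(631)). Since d mod 4 = 3, disc(K) = 2524.
Check p | disc: 2524 mod 29 = 1.
p does not divide disc. Compute Legendre symbol (d/p):
22^((29-1)/2) mod 29 = 1
(d/p) = 1, so p splits: (p) = P*P' with e=1, f=1, g=2.
Therefore p is split.

split


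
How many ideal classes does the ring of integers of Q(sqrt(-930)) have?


K = Q(sqrt(-930)). d mod 4 = 2, so D = disc(K) = 4d = -3720
h(K) equals the number of primitive reduced positive-definite forms (a, b, c) = a*x^2 + b*x*y + c*y^2 with b^2 - 4ac = D,
where reduced means |b| <= a <= c, with b >= 0 whenever |b| = a or a = c, and primitive means gcd(a, b, c) = 1.
Reduced forces 3a^2 <= |D| = 3720, so 1 <= a <= 35; b must have the parity of D, and c = (b^2 - D)/(4a) must be an integer >= a.
Enumerate a = 1..35, b in [-a, a]:
  a=1: (1, 0, 930)  [1]
  a=2: (2, 0, 465)  [1]
  a=3: (3, 0, 310)  [1]
  a=4: none
  a=5: (5, 0, 186)  [1]
  a=6: (6, 0, 155)  [1]
  a=7: (7, -2, 133), (7, 2, 133)  [2]
  a=8..9: none
  a=10: (10, 0, 93)  [1]
  a=11: (11, -8, 86), (11, 8, 86)  [2]
  a=12..13: none
  a=14: (14, -12, 69), (14, 12, 69)  [2]
  a=15: (15, 0, 62)  [1]
  a=16..18: none
  a=19: (19, -2, 49), (19, 2, 49)  [2]
  a=20: none
  a=21: (21, -12, 46), (21, 12, 46)  [2]
  a=22: (22, -8, 43), (22, 8, 43)  [2]
  a=23: (23, -12, 42), (23, 12, 42)  [2]
  a=24..29: none
  a=30: (30, 0, 31)  [1]
  a=31..32: none
  a=33: (33, -30, 35), (33, 30, 35)  [2]
  a=34..35: none
Total reduced forms: 1 + 1 + 1 + 1 + 1 + 2 + 1 + 2 + 2 + 1 + 2 + 2 + 2 + 2 + 1 + 2 = 24
h = 24

24


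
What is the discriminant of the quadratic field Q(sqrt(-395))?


For K = Q(sqrt(d)) with d squarefree: disc(K) = d if d = 1 mod 4, and disc(K) = 4d if d = 2 or 3 mod 4.
Here d = -395, and d mod 4 = 1.
d = 1 mod 4 (O_K = Z[(1+sqrt(d))/2]), so disc(K) = d = -395

-395


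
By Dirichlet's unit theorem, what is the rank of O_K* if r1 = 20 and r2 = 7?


By Dirichlet's unit theorem:
rank = r1 + r2 - 1
= 20 + 7 - 1
= 26

26


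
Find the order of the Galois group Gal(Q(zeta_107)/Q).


|Gal(Q(zeta_107)/Q)| = phi(107)
= 106

106


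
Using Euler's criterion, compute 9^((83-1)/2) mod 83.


p = 83 is prime and the exponent is (p-1)/2 = 41, so by Euler's criterion 9^41 = (9/83) = +1 or -1 mod 83.
Compute by square-and-multiply:
  41 = 32 + 8 + 1 (binary 101001)
  Repeated squaring mod 83: 9^1 = 9, 9^2 = 81, 9^4 = 4, 9^8 = 16, 9^16 = 7, 9^32 = 49
  9^41 = 9^32 * 9^8 * 9^1 = 49 * 16 * 9 mod 83
    49 * 16 = 784 = 37 mod 83
    37 * 9 = 333 = 1 mod 83
  9^41 = 1 mod 83
Result 1: 9 is a quadratic residue mod 83.
9^41 mod 83 = 1

1


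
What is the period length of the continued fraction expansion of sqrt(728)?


Run the CF algorithm for sqrt(728).
a_0 = floor(sqrt(728)) = 26; set m_0=0, q_0=1.
Recurrence: m' = q*a - m,  q' = (d - m'^2)/q,  a' = floor((a_0 + m')/q').
  step 1: m=26, q=52, a=1
  step 2: m=26, q=1, a=52
a_2 = 2*a_0 = 52, so the period closes here.
sqrt(728) = [26; 1, 52]
Period length = 2

2


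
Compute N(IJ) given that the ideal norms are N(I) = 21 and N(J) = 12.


N(IJ) = N(I) * N(J)
= 21 * 12
= 252

252


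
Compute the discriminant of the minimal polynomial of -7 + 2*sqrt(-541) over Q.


The element -7 + 2*sqrt(-541) has minimal polynomial:
x^2 + 14*x + 2213
Discriminant = (14)^2 - 4*(2213)
= 196 - 8852
= -8656

-8656


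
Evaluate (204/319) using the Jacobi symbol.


Compute (204/319) via quadratic reciprocity:
  pull out 2: (2/319) = +1  (since 319 mod 8 = 7)
  pull out 2: (2/319) = +1  (since 319 mod 8 = 7)
  reciprocity: (51/319) -> -(319/51)
  reduce: (13/51)
  reciprocity: (13/51) -> +(51/13)
  reduce: (12/13)
  pull out 2: (2/13) = -1  (since 13 mod 8 = 5)
  pull out 2: (2/13) = -1  (since 13 mod 8 = 5)
  reciprocity: (3/13) -> +(13/3)
  reduce: (1/3)
  (1/3) = 1
Product of signs = -1

-1


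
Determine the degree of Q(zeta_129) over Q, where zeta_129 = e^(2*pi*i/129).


The degree equals Euler's totient phi(129).
129 = 3 * 43
phi(129) = 84

84


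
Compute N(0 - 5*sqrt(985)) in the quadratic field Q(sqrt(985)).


N(a + b*sqrt(d)) = a^2 - d*b^2
= (0)^2 - (985)*(-5)^2
= 0 - 24625
= -24625

-24625


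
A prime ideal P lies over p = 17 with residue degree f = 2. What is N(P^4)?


N(P^a) = p^(a*f)
= 17^(4*2)
= 17^8
= 6975757441

6975757441


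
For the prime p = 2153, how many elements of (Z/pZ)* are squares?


For prime p, the number of non-zero quadratic residues is (p-1)/2.
= (2153-1)/2
= 1076

1076


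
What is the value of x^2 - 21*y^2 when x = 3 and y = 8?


x^2 - d*y^2
= 3^2 - 21*8^2
= 9 - 1344
= -1335

-1335


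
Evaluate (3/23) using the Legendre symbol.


p = 23 is prime, so compute (3/23) with the reciprocity algorithm (Jacobi-symbol steps: pull out 2s via (2/n), flip via reciprocity, reduce):
  reciprocity: (3/23) -> -(23/3)
  reduce: (2/3)
  pull out 2: (2/3) = -1  (since 3 mod 8 = 3)
  (1/3) = 1
Product of signs = 1
(3/23) = 1

1


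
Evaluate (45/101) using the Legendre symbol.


p = 101 is prime, so compute (45/101) with the reciprocity algorithm (Jacobi-symbol steps: pull out 2s via (2/n), flip via reciprocity, reduce):
  reciprocity: (45/101) -> +(101/45)
  reduce: (11/45)
  reciprocity: (11/45) -> +(45/11)
  reduce: (1/11)
  (1/11) = 1
Product of signs = 1
(45/101) = 1

1


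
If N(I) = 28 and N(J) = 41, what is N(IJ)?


N(IJ) = N(I) * N(J)
= 28 * 41
= 1148

1148


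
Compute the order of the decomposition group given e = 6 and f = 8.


|D_P| = e * f
= 6 * 8
= 48

48


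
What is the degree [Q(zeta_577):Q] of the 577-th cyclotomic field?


The degree equals Euler's totient phi(577).
577 = 577
phi(577) = 576

576


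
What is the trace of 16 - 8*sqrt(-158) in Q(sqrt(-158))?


Tr(a + b*sqrt(d)) = (a + b*sqrt(d)) + (a - b*sqrt(d)) = 2a
= 2 * (16)
= 32

32


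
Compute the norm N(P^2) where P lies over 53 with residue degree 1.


N(P^a) = p^(a*f)
= 53^(2*1)
= 53^2
= 2809

2809


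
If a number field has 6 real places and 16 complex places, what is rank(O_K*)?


By Dirichlet's unit theorem:
rank = r1 + r2 - 1
= 6 + 16 - 1
= 21

21


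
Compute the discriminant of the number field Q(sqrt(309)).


For K = Q(sqrt(d)) with d squarefree: disc(K) = d if d = 1 mod 4, and disc(K) = 4d if d = 2 or 3 mod 4.
Here d = 309, and d mod 4 = 1.
d = 1 mod 4 (O_K = Z[(1+sqrt(d))/2]), so disc(K) = d = 309

309


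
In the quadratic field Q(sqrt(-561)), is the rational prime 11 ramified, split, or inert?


K = Q(sqrt(-561)). Since d mod 4 = 3, disc(K) = -2244.
Check p | disc: -2244 mod 11 = 0.
p divides disc, so p ramifies: (p) = P^2 with e=2, f=1, g=1.
Therefore p is ramified.

ramified


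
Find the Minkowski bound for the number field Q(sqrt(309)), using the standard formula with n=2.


d = 309, d mod 4 = 1, so disc(K) = d = 309; |disc(K)| = 309
Real quadratic field, so n = 2, s = r2 = 0, r1 = 2
M = (n!/n^n) * (4/pi)^s * sqrt(|disc(K)|) = (2!/2^2) * (4/pi)^0 * sqrt(309)
= 0.5 * 1.000000 * 17.578396
= 8.7892

8.7892


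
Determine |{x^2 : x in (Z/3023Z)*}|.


For prime p, the number of non-zero quadratic residues is (p-1)/2.
= (3023-1)/2
= 1511

1511


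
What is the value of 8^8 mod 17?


p = 17 is prime and the exponent is (p-1)/2 = 8, so by Euler's criterion 8^8 = (8/17) = +1 or -1 mod 17.
Compute by square-and-multiply:
  8 = 8 (binary 1000)
  Repeated squaring mod 17: 8^1 = 8, 8^2 = 13, 8^4 = 16, 8^8 = 1
  8^8 = 1 mod 17
Result 1: 8 is a quadratic residue mod 17.
8^8 mod 17 = 1

1


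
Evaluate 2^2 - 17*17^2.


x^2 - d*y^2
= 2^2 - 17*17^2
= 4 - 4913
= -4909

-4909


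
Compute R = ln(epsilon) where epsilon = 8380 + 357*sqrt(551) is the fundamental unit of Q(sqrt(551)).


epsilon = 8380 + 357*sqrt(551)
= 16759.9999
R = ln(16759.9999)
= 9.7268

9.7268


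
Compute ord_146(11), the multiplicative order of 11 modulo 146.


We want ord_146(11), the smallest k >= 1 with 11^k = 1 mod 146.
n = 146 = 2 * 73, phi(146) = 72; the order divides phi(n).
Divisors of 72: 1, 2, 3, 4, 6, 8, 9, 12, 18, 24, 36, 72
Repeated squaring mod 146: 11^1 = 11, 11^2 = 121, 11^4 = 41, 11^8 = 75, 11^16 = 77, 11^32 = 89, 11^64 = 37
Test divisors in increasing order:
  k=1: 11^1 = 11 mod 146
  k=2: 11^2 = 121 mod 146
  k=3: 11^3 = 121 * 11 = 17 mod 146
  k=4: 11^4 = 41 mod 146
  k=6: 11^6 = 41 * 121 = 143 mod 146
  k=8: 11^8 = 75 mod 146
  k=9: 11^9 = 75 * 11 = 95 mod 146
  k=12: 11^12 = 75 * 41 = 9 mod 146
  k=18: 11^18 = 77 * 121 = 119 mod 146
  k=24: 11^24 = 77 * 75 = 81 mod 146
  k=36: 11^36 = 89 * 41 = 145 mod 146
  k=72: 11^72 = 37 * 75 = 1 mod 146  <- first divisor giving 1
Order = 72

72


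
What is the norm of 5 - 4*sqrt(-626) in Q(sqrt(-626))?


N(a + b*sqrt(d)) = a^2 - d*b^2
= (5)^2 - (-626)*(-4)^2
= 25 + 10016
= 10041

10041


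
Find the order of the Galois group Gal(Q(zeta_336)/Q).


|Gal(Q(zeta_336)/Q)| = phi(336)
= 96

96


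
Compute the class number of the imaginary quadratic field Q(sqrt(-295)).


K = Q(sqrt(-295)). d mod 4 = 1, so D = disc(K) = d = -295
h(K) equals the number of primitive reduced positive-definite forms (a, b, c) = a*x^2 + b*x*y + c*y^2 with b^2 - 4ac = D,
where reduced means |b| <= a <= c, with b >= 0 whenever |b| = a or a = c, and primitive means gcd(a, b, c) = 1.
Reduced forces 3a^2 <= |D| = 295, so 1 <= a <= 9; b must have the parity of D, and c = (b^2 - D)/(4a) must be an integer >= a.
Enumerate a = 1..9, b in [-a, a]:
  a=1: (1, 1, 74)  [1]
  a=2: (2, -1, 37), (2, 1, 37)  [2]
  a=3: none
  a=4: (4, -3, 19), (4, 3, 19)  [2]
  a=5: (5, 5, 16)  [1]
  a=6..7: none
  a=8: (8, -5, 10), (8, 5, 10)  [2]
  a=9: none
Total reduced forms: 1 + 2 + 2 + 1 + 2 = 8
h = 8

8


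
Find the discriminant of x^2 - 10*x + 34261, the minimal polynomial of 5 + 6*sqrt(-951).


The element 5 + 6*sqrt(-951) has minimal polynomial:
x^2 - 10*x + 34261
Discriminant = (-10)^2 - 4*(34261)
= 100 - 137044
= -136944

-136944


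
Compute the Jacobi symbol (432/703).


Compute (432/703) via quadratic reciprocity:
  pull out 2: (2/703) = +1  (since 703 mod 8 = 7)
  pull out 2: (2/703) = +1  (since 703 mod 8 = 7)
  pull out 2: (2/703) = +1  (since 703 mod 8 = 7)
  pull out 2: (2/703) = +1  (since 703 mod 8 = 7)
  reciprocity: (27/703) -> -(703/27)
  reduce: (1/27)
  (1/27) = 1
Product of signs = -1

-1


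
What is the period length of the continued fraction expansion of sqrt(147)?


Run the CF algorithm for sqrt(147).
a_0 = floor(sqrt(147)) = 12; set m_0=0, q_0=1.
Recurrence: m' = q*a - m,  q' = (d - m'^2)/q,  a' = floor((a_0 + m')/q').
  step 1: m=12, q=3, a=8
  step 2: m=12, q=1, a=24
a_2 = 2*a_0 = 24, so the period closes here.
sqrt(147) = [12; 8, 24]
Period length = 2

2


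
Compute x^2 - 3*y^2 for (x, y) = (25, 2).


x^2 - d*y^2
= 25^2 - 3*2^2
= 625 - 12
= 613

613


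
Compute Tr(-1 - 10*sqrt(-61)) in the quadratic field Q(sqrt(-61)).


Tr(a + b*sqrt(d)) = (a + b*sqrt(d)) + (a - b*sqrt(d)) = 2a
= 2 * (-1)
= -2

-2


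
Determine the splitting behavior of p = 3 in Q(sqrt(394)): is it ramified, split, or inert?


K = Q(sqrt(394)). Since d mod 4 = 2, disc(K) = 1576.
Check p | disc: 1576 mod 3 = 1.
p does not divide disc. Compute Legendre symbol (d/p):
1^((3-1)/2) mod 3 = 1
(d/p) = 1, so p splits: (p) = P*P' with e=1, f=1, g=2.
Therefore p is split.

split


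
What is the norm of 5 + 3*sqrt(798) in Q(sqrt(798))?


N(a + b*sqrt(d)) = a^2 - d*b^2
= (5)^2 - (798)*(3)^2
= 25 - 7182
= -7157

-7157


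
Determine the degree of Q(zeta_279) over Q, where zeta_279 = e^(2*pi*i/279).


The degree equals Euler's totient phi(279).
279 = 3^2 * 31
phi(279) = 180

180


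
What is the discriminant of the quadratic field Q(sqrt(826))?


For K = Q(sqrt(d)) with d squarefree: disc(K) = d if d = 1 mod 4, and disc(K) = 4d if d = 2 or 3 mod 4.
Here d = 826, and d mod 4 = 2.
d = 2 mod 4, not 1 (O_K = Z[sqrt(d)]), so disc(K) = 4d = 4 * (826) = 3304

3304


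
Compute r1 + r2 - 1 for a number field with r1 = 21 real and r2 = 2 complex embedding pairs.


By Dirichlet's unit theorem:
rank = r1 + r2 - 1
= 21 + 2 - 1
= 22

22


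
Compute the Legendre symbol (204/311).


p = 311 is prime, so compute (204/311) with the reciprocity algorithm (Jacobi-symbol steps: pull out 2s via (2/n), flip via reciprocity, reduce):
  pull out 2: (2/311) = +1  (since 311 mod 8 = 7)
  pull out 2: (2/311) = +1  (since 311 mod 8 = 7)
  reciprocity: (51/311) -> -(311/51)
  reduce: (5/51)
  reciprocity: (5/51) -> +(51/5)
  reduce: (1/5)
  (1/5) = 1
Product of signs = -1
(204/311) = -1

-1


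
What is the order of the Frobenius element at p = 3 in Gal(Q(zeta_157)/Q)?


The Frobenius at p in Gal(Q(zeta_n)/Q) = (Z/nZ)* is the class of p, so its order is ord_157(3), the smallest k >= 1 with 3^k = 1 mod 157.
n = 157 = 157, phi(157) = 156; the order divides phi(n).
Divisors of 156: 1, 2, 3, 4, 6, 12, 13, 26, 39, 52, 78, 156
Repeated squaring mod 157: 3^1 = 3, 3^2 = 9, 3^4 = 81, 3^8 = 124, 3^16 = 147, 3^32 = 100, 3^64 = 109, 3^128 = 106
Test divisors in increasing order:
  k=1: 3^1 = 3 mod 157
  k=2: 3^2 = 9 mod 157
  k=3: 3^3 = 9 * 3 = 27 mod 157
  k=4: 3^4 = 81 mod 157
  k=6: 3^6 = 81 * 9 = 101 mod 157
  k=12: 3^12 = 124 * 81 = 153 mod 157
  k=13: 3^13 = 124 * 81 * 3 = 145 mod 157
  k=26: 3^26 = 147 * 124 * 9 = 144 mod 157
  k=39: 3^39 = 100 * 81 * 9 * 3 = 156 mod 157
  k=52: 3^52 = 100 * 147 * 81 = 12 mod 157
  k=78: 3^78 = 109 * 124 * 81 * 9 = 1 mod 157  <- first divisor giving 1
Order = 78

78


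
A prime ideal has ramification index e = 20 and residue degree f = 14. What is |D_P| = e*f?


|D_P| = e * f
= 20 * 14
= 280

280


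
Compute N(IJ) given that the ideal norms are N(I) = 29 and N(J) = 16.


N(IJ) = N(I) * N(J)
= 29 * 16
= 464

464


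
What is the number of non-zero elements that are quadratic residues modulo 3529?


For prime p, the number of non-zero quadratic residues is (p-1)/2.
= (3529-1)/2
= 1764

1764


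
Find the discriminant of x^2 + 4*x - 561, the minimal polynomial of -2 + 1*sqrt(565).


The element -2 + 1*sqrt(565) has minimal polynomial:
x^2 + 4*x - 561
Discriminant = (4)^2 - 4*(-561)
= 16 + 2244
= 2260

2260


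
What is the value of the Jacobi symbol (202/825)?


Compute (202/825) via quadratic reciprocity:
  pull out 2: (2/825) = +1  (since 825 mod 8 = 1)
  reciprocity: (101/825) -> +(825/101)
  reduce: (17/101)
  reciprocity: (17/101) -> +(101/17)
  reduce: (16/17)
  pull out 2: (2/17) = +1  (since 17 mod 8 = 1)
  pull out 2: (2/17) = +1  (since 17 mod 8 = 1)
  pull out 2: (2/17) = +1  (since 17 mod 8 = 1)
  pull out 2: (2/17) = +1  (since 17 mod 8 = 1)
  (1/17) = 1
Product of signs = 1

1


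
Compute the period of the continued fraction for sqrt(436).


Run the CF algorithm for sqrt(436).
a_0 = floor(sqrt(436)) = 20; set m_0=0, q_0=1.
Recurrence: m' = q*a - m,  q' = (d - m'^2)/q,  a' = floor((a_0 + m')/q').
  step 1: m=20, q=36, a=1
  step 2: m=16, q=5, a=7
  step 3: m=19, q=15, a=2
  step 4: m=11, q=21, a=1
  step 5: m=10, q=16, a=1
  step 6: m=6, q=25, a=1
  step 7: m=19, q=3, a=13
  step 8: m=20, q=12, a=3
  step 9: m=16, q=15, a=2
  step 10: m=14, q=16, a=2
  step 11: m=18, q=7, a=5
  step 12: m=17, q=21, a=1
  step 13: m=4, q=20, a=1
  step 14: m=16, q=9, a=4
  step 15: m=20, q=4, a=10
  step 16: m=20, q=9, a=4
  step 17: m=16, q=20, a=1
  step 18: m=4, q=21, a=1
  step 19: m=17, q=7, a=5
  step 20: m=18, q=16, a=2
  step 21: m=14, q=15, a=2
  step 22: m=16, q=12, a=3
  step 23: m=20, q=3, a=13
  step 24: m=19, q=25, a=1
  step 25: m=6, q=16, a=1
  step 26: m=10, q=21, a=1
  step 27: m=11, q=15, a=2
  step 28: m=19, q=5, a=7
  step 29: m=16, q=36, a=1
  step 30: m=20, q=1, a=40
a_30 = 2*a_0 = 40, so the period closes here.
sqrt(436) = [20; 1, 7, 2, 1, 1, 1, 13, 3, 2, 2, 5, 1, 1, 4, 10, 4, 1, 1, 5, 2, 2, 3, 13, 1, 1, 1, 2, 7, 1, 40]
Period length = 30

30


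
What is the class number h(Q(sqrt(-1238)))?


K = Q(sqrt(-1238)). d mod 4 = 2, so D = disc(K) = 4d = -4952
h(K) equals the number of primitive reduced positive-definite forms (a, b, c) = a*x^2 + b*x*y + c*y^2 with b^2 - 4ac = D,
where reduced means |b| <= a <= c, with b >= 0 whenever |b| = a or a = c, and primitive means gcd(a, b, c) = 1.
Reduced forces 3a^2 <= |D| = 4952, so 1 <= a <= 40; b must have the parity of D, and c = (b^2 - D)/(4a) must be an integer >= a.
Enumerate a = 1..40, b in [-a, a]:
  a=1: (1, 0, 1238)  [1]
  a=2: (2, 0, 619)  [1]
  a=3: (3, -2, 413), (3, 2, 413)  [2]
  a=4..5: none
  a=6: (6, -4, 207), (6, 4, 207)  [2]
  a=7: (7, -2, 177), (7, 2, 177)  [2]
  a=8: none
  a=9: (9, -4, 138), (9, 4, 138)  [2]
  a=10: none
  a=11: (11, -8, 114), (11, 8, 114)  [2]
  a=12: none
  a=13: (13, -12, 98), (13, 12, 98)  [2]
  a=14: (14, -12, 91), (14, 12, 91)  [2]
  a=15..17: none
  a=18: (18, -4, 69), (18, 4, 69)  [2]
  a=19: (19, -8, 66), (19, 8, 66)  [2]
  a=20: none
  a=21: (21, -16, 62), (21, -2, 59), (21, 2, 59), (21, 16, 62)  [4]
  a=22: (22, -8, 57), (22, 8, 57)  [2]
  a=23: (23, -4, 54), (23, 4, 54)  [2]
  a=24..25: none
  a=26: (26, -12, 49), (26, 12, 49)  [2]
  a=27: (27, -4, 46), (27, 4, 46)  [2]
  a=28: none
  a=29: (29, -6, 43), (29, 6, 43)  [2]
  a=30: none
  a=31: (31, -16, 42), (31, 16, 42)  [2]
  a=32: none
  a=33: (33, -14, 39), (33, -8, 38), (33, 8, 38), (33, 14, 39)  [4]
  a=34..38: none
  a=39: (39, -38, 41), (39, 38, 41)  [2]
  a=40: none
Total reduced forms: 1 + 1 + 2 + 2 + 2 + 2 + 2 + 2 + 2 + 2 + 2 + 4 + 2 + 2 + 2 + 2 + 2 + 2 + 4 + 2 = 42
h = 42

42


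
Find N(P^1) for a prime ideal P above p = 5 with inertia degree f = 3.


N(P^a) = p^(a*f)
= 5^(1*3)
= 5^3
= 125

125


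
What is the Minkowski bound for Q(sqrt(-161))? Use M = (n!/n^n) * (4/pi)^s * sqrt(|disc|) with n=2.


d = -161, d mod 4 = 3, so disc(K) = 4d = -644; |disc(K)| = 644
Imaginary quadratic field, so n = 2, s = r2 = 1, r1 = 0
M = (n!/n^n) * (4/pi)^s * sqrt(|disc(K)|) = (2!/2^2) * (4/pi)^1 * sqrt(644)
= 0.5 * 1.273240 * 25.377155
= 16.1556

16.1556


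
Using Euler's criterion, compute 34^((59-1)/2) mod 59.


p = 59 is prime and the exponent is (p-1)/2 = 29, so by Euler's criterion 34^29 = (34/59) = +1 or -1 mod 59.
Compute by square-and-multiply:
  29 = 16 + 8 + 4 + 1 (binary 11101)
  Repeated squaring mod 59: 34^1 = 34, 34^2 = 35, 34^4 = 45, 34^8 = 19, 34^16 = 7
  34^29 = 34^16 * 34^8 * 34^4 * 34^1 = 7 * 19 * 45 * 34 mod 59
    7 * 19 = 133 = 15 mod 59
    15 * 45 = 675 = 26 mod 59
    26 * 34 = 884 = 58 mod 59
  34^29 = 58 mod 59
Result 58 = p - 1 = -1 mod 59: 34 is a quadratic non-residue mod 59. As a residue in [0, p-1] the value is 58.
34^29 mod 59 = 58

58


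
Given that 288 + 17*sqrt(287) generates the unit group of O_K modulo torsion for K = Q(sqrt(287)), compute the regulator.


epsilon = 288 + 17*sqrt(287)
= 575.9983
R = ln(575.9983)
= 6.3561

6.3561


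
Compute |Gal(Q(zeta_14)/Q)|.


|Gal(Q(zeta_14)/Q)| = phi(14)
= 6

6


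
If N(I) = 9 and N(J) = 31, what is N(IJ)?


N(IJ) = N(I) * N(J)
= 9 * 31
= 279

279


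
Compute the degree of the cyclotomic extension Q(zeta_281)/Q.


The degree equals Euler's totient phi(281).
281 = 281
phi(281) = 280

280


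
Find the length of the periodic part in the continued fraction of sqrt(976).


Run the CF algorithm for sqrt(976).
a_0 = floor(sqrt(976)) = 31; set m_0=0, q_0=1.
Recurrence: m' = q*a - m,  q' = (d - m'^2)/q,  a' = floor((a_0 + m')/q').
  step 1: m=31, q=15, a=4
  step 2: m=29, q=9, a=6
  step 3: m=25, q=39, a=1
  step 4: m=14, q=20, a=2
  step 5: m=26, q=15, a=3
  step 6: m=19, q=41, a=1
  step 7: m=22, q=12, a=4
  step 8: m=26, q=25, a=2
  step 9: m=24, q=16, a=3
  step 10: m=24, q=25, a=2
  step 11: m=26, q=12, a=4
  step 12: m=22, q=41, a=1
  step 13: m=19, q=15, a=3
  step 14: m=26, q=20, a=2
  step 15: m=14, q=39, a=1
  step 16: m=25, q=9, a=6
  step 17: m=29, q=15, a=4
  step 18: m=31, q=1, a=62
a_18 = 2*a_0 = 62, so the period closes here.
sqrt(976) = [31; 4, 6, 1, 2, 3, 1, 4, 2, 3, 2, 4, 1, 3, 2, 1, 6, 4, 62]
Period length = 18

18


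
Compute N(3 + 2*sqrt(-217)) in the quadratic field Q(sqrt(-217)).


N(a + b*sqrt(d)) = a^2 - d*b^2
= (3)^2 - (-217)*(2)^2
= 9 + 868
= 877

877


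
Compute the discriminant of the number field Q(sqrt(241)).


For K = Q(sqrt(d)) with d squarefree: disc(K) = d if d = 1 mod 4, and disc(K) = 4d if d = 2 or 3 mod 4.
Here d = 241, and d mod 4 = 1.
d = 1 mod 4 (O_K = Z[(1+sqrt(d))/2]), so disc(K) = d = 241

241


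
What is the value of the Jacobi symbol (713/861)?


Compute (713/861) via quadratic reciprocity:
  reciprocity: (713/861) -> +(861/713)
  reduce: (148/713)
  pull out 2: (2/713) = +1  (since 713 mod 8 = 1)
  pull out 2: (2/713) = +1  (since 713 mod 8 = 1)
  reciprocity: (37/713) -> +(713/37)
  reduce: (10/37)
  pull out 2: (2/37) = -1  (since 37 mod 8 = 5)
  reciprocity: (5/37) -> +(37/5)
  reduce: (2/5)
  pull out 2: (2/5) = -1  (since 5 mod 8 = 5)
  (1/5) = 1
Product of signs = 1

1


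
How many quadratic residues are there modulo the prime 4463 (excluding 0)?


For prime p, the number of non-zero quadratic residues is (p-1)/2.
= (4463-1)/2
= 2231

2231


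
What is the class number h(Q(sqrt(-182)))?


K = Q(sqrt(-182)). d mod 4 = 2, so D = disc(K) = 4d = -728
h(K) equals the number of primitive reduced positive-definite forms (a, b, c) = a*x^2 + b*x*y + c*y^2 with b^2 - 4ac = D,
where reduced means |b| <= a <= c, with b >= 0 whenever |b| = a or a = c, and primitive means gcd(a, b, c) = 1.
Reduced forces 3a^2 <= |D| = 728, so 1 <= a <= 15; b must have the parity of D, and c = (b^2 - D)/(4a) must be an integer >= a.
Enumerate a = 1..15, b in [-a, a]:
  a=1: (1, 0, 182)  [1]
  a=2: (2, 0, 91)  [1]
  a=3: (3, -2, 61), (3, 2, 61)  [2]
  a=4..5: none
  a=6: (6, -4, 31), (6, 4, 31)  [2]
  a=7: (7, 0, 26)  [1]
  a=8: none
  a=9: (9, -8, 22), (9, 8, 22)  [2]
  a=10: none
  a=11: (11, -8, 18), (11, 8, 18)  [2]
  a=12: none
  a=13: (13, 0, 14)  [1]
  a=14..15: none
Total reduced forms: 1 + 1 + 2 + 2 + 1 + 2 + 2 + 1 = 12
h = 12

12


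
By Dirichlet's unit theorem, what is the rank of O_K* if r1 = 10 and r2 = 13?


By Dirichlet's unit theorem:
rank = r1 + r2 - 1
= 10 + 13 - 1
= 22

22


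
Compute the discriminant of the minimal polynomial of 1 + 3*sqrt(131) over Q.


The element 1 + 3*sqrt(131) has minimal polynomial:
x^2 - 2*x - 1178
Discriminant = (-2)^2 - 4*(-1178)
= 4 + 4712
= 4716

4716


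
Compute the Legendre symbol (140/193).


p = 193 is prime, so compute (140/193) with the reciprocity algorithm (Jacobi-symbol steps: pull out 2s via (2/n), flip via reciprocity, reduce):
  pull out 2: (2/193) = +1  (since 193 mod 8 = 1)
  pull out 2: (2/193) = +1  (since 193 mod 8 = 1)
  reciprocity: (35/193) -> +(193/35)
  reduce: (18/35)
  pull out 2: (2/35) = -1  (since 35 mod 8 = 3)
  reciprocity: (9/35) -> +(35/9)
  reduce: (8/9)
  pull out 2: (2/9) = +1  (since 9 mod 8 = 1)
  pull out 2: (2/9) = +1  (since 9 mod 8 = 1)
  pull out 2: (2/9) = +1  (since 9 mod 8 = 1)
  (1/9) = 1
Product of signs = -1
(140/193) = -1

-1


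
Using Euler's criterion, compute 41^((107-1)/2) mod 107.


p = 107 is prime and the exponent is (p-1)/2 = 53, so by Euler's criterion 41^53 = (41/107) = +1 or -1 mod 107.
Compute by square-and-multiply:
  53 = 32 + 16 + 4 + 1 (binary 110101)
  Repeated squaring mod 107: 41^1 = 41, 41^2 = 76, 41^4 = 105, 41^8 = 4, 41^16 = 16, 41^32 = 42
  41^53 = 41^32 * 41^16 * 41^4 * 41^1 = 42 * 16 * 105 * 41 mod 107
    42 * 16 = 672 = 30 mod 107
    30 * 105 = 3150 = 47 mod 107
    47 * 41 = 1927 = 1 mod 107
  41^53 = 1 mod 107
Result 1: 41 is a quadratic residue mod 107.
41^53 mod 107 = 1

1


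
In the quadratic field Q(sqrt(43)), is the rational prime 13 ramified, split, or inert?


K = Q(sqrt(43)). Since d mod 4 = 3, disc(K) = 172.
Check p | disc: 172 mod 13 = 3.
p does not divide disc. Compute Legendre symbol (d/p):
4^((13-1)/2) mod 13 = 1
(d/p) = 1, so p splits: (p) = P*P' with e=1, f=1, g=2.
Therefore p is split.

split


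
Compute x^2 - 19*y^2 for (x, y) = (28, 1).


x^2 - d*y^2
= 28^2 - 19*1^2
= 784 - 19
= 765

765


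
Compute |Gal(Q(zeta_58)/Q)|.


|Gal(Q(zeta_58)/Q)| = phi(58)
= 28

28


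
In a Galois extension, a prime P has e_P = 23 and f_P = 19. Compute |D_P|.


|D_P| = e * f
= 23 * 19
= 437

437


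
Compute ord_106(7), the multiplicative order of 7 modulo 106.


We want ord_106(7), the smallest k >= 1 with 7^k = 1 mod 106.
n = 106 = 2 * 53, phi(106) = 52; the order divides phi(n).
Divisors of 52: 1, 2, 4, 13, 26, 52
Repeated squaring mod 106: 7^1 = 7, 7^2 = 49, 7^4 = 69, 7^8 = 97, 7^16 = 81, 7^32 = 95
Test divisors in increasing order:
  k=1: 7^1 = 7 mod 106
  k=2: 7^2 = 49 mod 106
  k=4: 7^4 = 69 mod 106
  k=13: 7^13 = 97 * 69 * 7 = 105 mod 106
  k=26: 7^26 = 81 * 97 * 49 = 1 mod 106  <- first divisor giving 1
Order = 26

26


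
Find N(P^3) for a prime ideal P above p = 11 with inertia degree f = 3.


N(P^a) = p^(a*f)
= 11^(3*3)
= 11^9
= 2357947691

2357947691


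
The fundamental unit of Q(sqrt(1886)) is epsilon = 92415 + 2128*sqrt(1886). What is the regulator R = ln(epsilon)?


epsilon = 92415 + 2128*sqrt(1886)
= 184830.0000
R = ln(184830.0000)
= 12.1272

12.1272


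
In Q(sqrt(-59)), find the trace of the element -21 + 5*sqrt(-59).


Tr(a + b*sqrt(d)) = (a + b*sqrt(d)) + (a - b*sqrt(d)) = 2a
= 2 * (-21)
= -42

-42


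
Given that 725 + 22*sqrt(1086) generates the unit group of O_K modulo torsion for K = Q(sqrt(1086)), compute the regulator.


epsilon = 725 + 22*sqrt(1086)
= 1449.9993
R = ln(1449.9993)
= 7.2793

7.2793


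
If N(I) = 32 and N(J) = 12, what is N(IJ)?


N(IJ) = N(I) * N(J)
= 32 * 12
= 384

384


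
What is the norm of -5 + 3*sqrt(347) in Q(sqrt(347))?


N(a + b*sqrt(d)) = a^2 - d*b^2
= (-5)^2 - (347)*(3)^2
= 25 - 3123
= -3098

-3098


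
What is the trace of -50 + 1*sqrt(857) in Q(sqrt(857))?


Tr(a + b*sqrt(d)) = (a + b*sqrt(d)) + (a - b*sqrt(d)) = 2a
= 2 * (-50)
= -100

-100


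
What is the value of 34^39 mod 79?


p = 79 is prime and the exponent is (p-1)/2 = 39, so by Euler's criterion 34^39 = (34/79) = +1 or -1 mod 79.
Compute by square-and-multiply:
  39 = 32 + 4 + 2 + 1 (binary 100111)
  Repeated squaring mod 79: 34^1 = 34, 34^2 = 50, 34^4 = 51, 34^8 = 73, 34^16 = 36, 34^32 = 32
  34^39 = 34^32 * 34^4 * 34^2 * 34^1 = 32 * 51 * 50 * 34 mod 79
    32 * 51 = 1632 = 52 mod 79
    52 * 50 = 2600 = 72 mod 79
    72 * 34 = 2448 = 78 mod 79
  34^39 = 78 mod 79
Result 78 = p - 1 = -1 mod 79: 34 is a quadratic non-residue mod 79. As a residue in [0, p-1] the value is 78.
34^39 mod 79 = 78

78


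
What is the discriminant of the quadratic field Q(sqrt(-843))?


For K = Q(sqrt(d)) with d squarefree: disc(K) = d if d = 1 mod 4, and disc(K) = 4d if d = 2 or 3 mod 4.
Here d = -843, and d mod 4 = 1.
d = 1 mod 4 (O_K = Z[(1+sqrt(d))/2]), so disc(K) = d = -843

-843


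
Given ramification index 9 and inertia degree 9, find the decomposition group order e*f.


|D_P| = e * f
= 9 * 9
= 81

81


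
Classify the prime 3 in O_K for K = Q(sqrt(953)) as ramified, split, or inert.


K = Q(sqrt(953)). Since d mod 4 = 1, disc(K) = 953.
Check p | disc: 953 mod 3 = 2.
p does not divide disc. Compute Legendre symbol (d/p):
2^((3-1)/2) mod 3 = -1
(d/p) = -1, so p is inert: (p) stays prime with e=1, f=2, g=1.
Therefore p is inert.

inert


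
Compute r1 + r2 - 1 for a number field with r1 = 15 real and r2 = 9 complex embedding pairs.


By Dirichlet's unit theorem:
rank = r1 + r2 - 1
= 15 + 9 - 1
= 23

23


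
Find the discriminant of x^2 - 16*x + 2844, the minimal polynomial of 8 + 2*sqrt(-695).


The element 8 + 2*sqrt(-695) has minimal polynomial:
x^2 - 16*x + 2844
Discriminant = (-16)^2 - 4*(2844)
= 256 - 11376
= -11120

-11120


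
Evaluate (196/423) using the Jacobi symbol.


Compute (196/423) via quadratic reciprocity:
  pull out 2: (2/423) = +1  (since 423 mod 8 = 7)
  pull out 2: (2/423) = +1  (since 423 mod 8 = 7)
  reciprocity: (49/423) -> +(423/49)
  reduce: (31/49)
  reciprocity: (31/49) -> +(49/31)
  reduce: (18/31)
  pull out 2: (2/31) = +1  (since 31 mod 8 = 7)
  reciprocity: (9/31) -> +(31/9)
  reduce: (4/9)
  pull out 2: (2/9) = +1  (since 9 mod 8 = 1)
  pull out 2: (2/9) = +1  (since 9 mod 8 = 1)
  (1/9) = 1
Product of signs = 1

1


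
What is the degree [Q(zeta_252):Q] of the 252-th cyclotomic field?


The degree equals Euler's totient phi(252).
252 = 2^2 * 3^2 * 7
phi(252) = 72

72


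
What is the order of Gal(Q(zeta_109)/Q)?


|Gal(Q(zeta_109)/Q)| = phi(109)
= 108

108


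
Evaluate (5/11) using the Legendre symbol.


p = 11 is prime, so compute (5/11) with the reciprocity algorithm (Jacobi-symbol steps: pull out 2s via (2/n), flip via reciprocity, reduce):
  reciprocity: (5/11) -> +(11/5)
  reduce: (1/5)
  (1/5) = 1
Product of signs = 1
(5/11) = 1

1


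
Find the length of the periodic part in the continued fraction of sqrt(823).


Run the CF algorithm for sqrt(823).
a_0 = floor(sqrt(823)) = 28; set m_0=0, q_0=1.
Recurrence: m' = q*a - m,  q' = (d - m'^2)/q,  a' = floor((a_0 + m')/q').
  step 1: m=28, q=39, a=1
  step 2: m=11, q=18, a=2
  step 3: m=25, q=11, a=4
  step 4: m=19, q=42, a=1
  step 5: m=23, q=7, a=7
  step 6: m=26, q=21, a=2
  step 7: m=16, q=27, a=1
  step 8: m=11, q=26, a=1
  step 9: m=15, q=23, a=1
  step 10: m=8, q=33, a=1
  step 11: m=25, q=6, a=8
  step 12: m=23, q=49, a=1
  step 13: m=26, q=3, a=18
  step 14: m=28, q=13, a=4
  step 15: m=24, q=19, a=2
  step 16: m=14, q=33, a=1
  step 17: m=19, q=14, a=3
  step 18: m=23, q=21, a=2
  step 19: m=19, q=22, a=2
  step 20: m=25, q=9, a=5
  step 21: m=20, q=47, a=1
  step 22: m=27, q=2, a=27
  step 23: m=27, q=47, a=1
  step 24: m=20, q=9, a=5
  step 25: m=25, q=22, a=2
  step 26: m=19, q=21, a=2
  step 27: m=23, q=14, a=3
  step 28: m=19, q=33, a=1
  step 29: m=14, q=19, a=2
  step 30: m=24, q=13, a=4
  step 31: m=28, q=3, a=18
  step 32: m=26, q=49, a=1
  step 33: m=23, q=6, a=8
  step 34: m=25, q=33, a=1
  step 35: m=8, q=23, a=1
  step 36: m=15, q=26, a=1
  step 37: m=11, q=27, a=1
  step 38: m=16, q=21, a=2
  step 39: m=26, q=7, a=7
  step 40: m=23, q=42, a=1
  step 41: m=19, q=11, a=4
  step 42: m=25, q=18, a=2
  step 43: m=11, q=39, a=1
  step 44: m=28, q=1, a=56
a_44 = 2*a_0 = 56, so the period closes here.
sqrt(823) = [28; 1, 2, 4, 1, 7, 2, 1, 1, 1, 1, 8, 1, 18, 4, 2, 1, 3, 2, 2, 5, 1, 27, 1, 5, 2, 2, 3, 1, 2, 4, 18, 1, 8, 1, 1, 1, 1, 2, 7, 1, 4, 2, 1, 56]
Period length = 44

44


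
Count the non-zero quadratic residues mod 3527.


For prime p, the number of non-zero quadratic residues is (p-1)/2.
= (3527-1)/2
= 1763

1763


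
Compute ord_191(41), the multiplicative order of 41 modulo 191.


We want ord_191(41), the smallest k >= 1 with 41^k = 1 mod 191.
n = 191 = 191, phi(191) = 190; the order divides phi(n).
Divisors of 190: 1, 2, 5, 10, 19, 38, 95, 190
Repeated squaring mod 191: 41^1 = 41, 41^2 = 153, 41^4 = 107, 41^8 = 180, 41^16 = 121, 41^32 = 125, 41^64 = 154, 41^128 = 32
Test divisors in increasing order:
  k=1: 41^1 = 41 mod 191
  k=2: 41^2 = 153 mod 191
  k=5: 41^5 = 107 * 41 = 185 mod 191
  k=10: 41^10 = 180 * 153 = 36 mod 191
  k=19: 41^19 = 121 * 153 * 41 = 190 mod 191
  k=38: 41^38 = 125 * 107 * 153 = 1 mod 191  <- first divisor giving 1
Order = 38

38


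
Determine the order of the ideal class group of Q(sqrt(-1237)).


K = Q(sqrt(-1237)). d mod 4 = 3, so D = disc(K) = 4d = -4948
h(K) equals the number of primitive reduced positive-definite forms (a, b, c) = a*x^2 + b*x*y + c*y^2 with b^2 - 4ac = D,
where reduced means |b| <= a <= c, with b >= 0 whenever |b| = a or a = c, and primitive means gcd(a, b, c) = 1.
Reduced forces 3a^2 <= |D| = 4948, so 1 <= a <= 40; b must have the parity of D, and c = (b^2 - D)/(4a) must be an integer >= a.
Enumerate a = 1..40, b in [-a, a]:
  a=1: (1, 0, 1237)  [1]
  a=2: (2, 2, 619)  [1]
  a=3..6: none
  a=7: (7, -6, 178), (7, 6, 178)  [2]
  a=8..13: none
  a=14: (14, -6, 89), (14, 6, 89)  [2]
  a=15..16: none
  a=17: (17, -4, 73), (17, 4, 73)  [2]
  a=18: none
  a=19: (19, -12, 67), (19, 12, 67)  [2]
  a=20..33: none
  a=34: (34, -30, 43), (34, 30, 43)  [2]
  a=35..36: none
  a=37: (37, -26, 38), (37, 26, 38)  [2]
  a=38..40: none
Total reduced forms: 1 + 1 + 2 + 2 + 2 + 2 + 2 + 2 = 14
h = 14

14


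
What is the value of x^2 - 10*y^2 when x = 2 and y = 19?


x^2 - d*y^2
= 2^2 - 10*19^2
= 4 - 3610
= -3606

-3606


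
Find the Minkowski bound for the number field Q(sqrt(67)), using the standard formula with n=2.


d = 67, d mod 4 = 3, so disc(K) = 4d = 268; |disc(K)| = 268
Real quadratic field, so n = 2, s = r2 = 0, r1 = 2
M = (n!/n^n) * (4/pi)^s * sqrt(|disc(K)|) = (2!/2^2) * (4/pi)^0 * sqrt(268)
= 0.5 * 1.000000 * 16.370706
= 8.1854

8.1854


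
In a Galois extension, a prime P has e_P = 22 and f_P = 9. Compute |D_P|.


|D_P| = e * f
= 22 * 9
= 198

198


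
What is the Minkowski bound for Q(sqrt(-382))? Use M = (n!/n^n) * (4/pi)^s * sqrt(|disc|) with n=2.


d = -382, d mod 4 = 2, so disc(K) = 4d = -1528; |disc(K)| = 1528
Imaginary quadratic field, so n = 2, s = r2 = 1, r1 = 0
M = (n!/n^n) * (4/pi)^s * sqrt(|disc(K)|) = (2!/2^2) * (4/pi)^1 * sqrt(1528)
= 0.5 * 1.273240 * 39.089641
= 24.8852

24.8852


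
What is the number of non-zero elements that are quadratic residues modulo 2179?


For prime p, the number of non-zero quadratic residues is (p-1)/2.
= (2179-1)/2
= 1089

1089


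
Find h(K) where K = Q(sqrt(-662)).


K = Q(sqrt(-662)). d mod 4 = 2, so D = disc(K) = 4d = -2648
h(K) equals the number of primitive reduced positive-definite forms (a, b, c) = a*x^2 + b*x*y + c*y^2 with b^2 - 4ac = D,
where reduced means |b| <= a <= c, with b >= 0 whenever |b| = a or a = c, and primitive means gcd(a, b, c) = 1.
Reduced forces 3a^2 <= |D| = 2648, so 1 <= a <= 29; b must have the parity of D, and c = (b^2 - D)/(4a) must be an integer >= a.
Enumerate a = 1..29, b in [-a, a]:
  a=1: (1, 0, 662)  [1]
  a=2: (2, 0, 331)  [1]
  a=3: (3, -2, 221), (3, 2, 221)  [2]
  a=4..5: none
  a=6: (6, -4, 111), (6, 4, 111)  [2]
  a=7..8: none
  a=9: (9, -4, 74), (9, 4, 74)  [2]
  a=10: none
  a=11: (11, -6, 61), (11, 6, 61)  [2]
  a=12: none
  a=13: (13, -2, 51), (13, 2, 51)  [2]
  a=14..16: none
  a=17: (17, -2, 39), (17, 2, 39)  [2]
  a=18: (18, -4, 37), (18, 4, 37)  [2]
  a=19..21: none
  a=22: (22, -16, 33), (22, 16, 33)  [2]
  a=23..25: none
  a=26: (26, -24, 31), (26, 24, 31)  [2]
  a=27: (27, -22, 29), (27, 22, 29)  [2]
  a=28..29: none
Total reduced forms: 1 + 1 + 2 + 2 + 2 + 2 + 2 + 2 + 2 + 2 + 2 + 2 = 22
h = 22

22


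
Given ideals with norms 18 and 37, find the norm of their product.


N(IJ) = N(I) * N(J)
= 18 * 37
= 666

666


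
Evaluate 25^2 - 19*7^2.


x^2 - d*y^2
= 25^2 - 19*7^2
= 625 - 931
= -306

-306


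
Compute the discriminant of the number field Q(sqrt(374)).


For K = Q(sqrt(d)) with d squarefree: disc(K) = d if d = 1 mod 4, and disc(K) = 4d if d = 2 or 3 mod 4.
Here d = 374, and d mod 4 = 2.
d = 2 mod 4, not 1 (O_K = Z[sqrt(d)]), so disc(K) = 4d = 4 * (374) = 1496

1496


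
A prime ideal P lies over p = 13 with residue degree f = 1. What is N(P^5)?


N(P^a) = p^(a*f)
= 13^(5*1)
= 13^5
= 371293

371293


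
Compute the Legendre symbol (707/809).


p = 809 is prime, so compute (707/809) with the reciprocity algorithm (Jacobi-symbol steps: pull out 2s via (2/n), flip via reciprocity, reduce):
  reciprocity: (707/809) -> +(809/707)
  reduce: (102/707)
  pull out 2: (2/707) = -1  (since 707 mod 8 = 3)
  reciprocity: (51/707) -> -(707/51)
  reduce: (44/51)
  pull out 2: (2/51) = -1  (since 51 mod 8 = 3)
  pull out 2: (2/51) = -1  (since 51 mod 8 = 3)
  reciprocity: (11/51) -> -(51/11)
  reduce: (7/11)
  reciprocity: (7/11) -> -(11/7)
  reduce: (4/7)
  pull out 2: (2/7) = +1  (since 7 mod 8 = 7)
  pull out 2: (2/7) = +1  (since 7 mod 8 = 7)
  (1/7) = 1
Product of signs = 1
(707/809) = 1

1


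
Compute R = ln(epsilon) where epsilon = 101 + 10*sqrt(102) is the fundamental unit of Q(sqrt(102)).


epsilon = 101 + 10*sqrt(102)
= 201.9950
R = ln(201.9950)
= 5.3082

5.3082


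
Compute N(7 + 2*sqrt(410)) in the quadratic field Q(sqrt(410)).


N(a + b*sqrt(d)) = a^2 - d*b^2
= (7)^2 - (410)*(2)^2
= 49 - 1640
= -1591

-1591


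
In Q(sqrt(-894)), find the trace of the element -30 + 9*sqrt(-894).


Tr(a + b*sqrt(d)) = (a + b*sqrt(d)) + (a - b*sqrt(d)) = 2a
= 2 * (-30)
= -60

-60


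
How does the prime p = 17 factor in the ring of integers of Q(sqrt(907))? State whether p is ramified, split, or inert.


K = Q(sqrt(907)). Since d mod 4 = 3, disc(K) = 3628.
Check p | disc: 3628 mod 17 = 7.
p does not divide disc. Compute Legendre symbol (d/p):
6^((17-1)/2) mod 17 = -1
(d/p) = -1, so p is inert: (p) stays prime with e=1, f=2, g=1.
Therefore p is inert.

inert


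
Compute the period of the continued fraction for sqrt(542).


Run the CF algorithm for sqrt(542).
a_0 = floor(sqrt(542)) = 23; set m_0=0, q_0=1.
Recurrence: m' = q*a - m,  q' = (d - m'^2)/q,  a' = floor((a_0 + m')/q').
  step 1: m=23, q=13, a=3
  step 2: m=16, q=22, a=1
  step 3: m=6, q=23, a=1
  step 4: m=17, q=11, a=3
  step 5: m=16, q=26, a=1
  step 6: m=10, q=17, a=1
  step 7: m=7, q=29, a=1
  step 8: m=22, q=2, a=22
  step 9: m=22, q=29, a=1
  step 10: m=7, q=17, a=1
  step 11: m=10, q=26, a=1
  step 12: m=16, q=11, a=3
  step 13: m=17, q=23, a=1
  step 14: m=6, q=22, a=1
  step 15: m=16, q=13, a=3
  step 16: m=23, q=1, a=46
a_16 = 2*a_0 = 46, so the period closes here.
sqrt(542) = [23; 3, 1, 1, 3, 1, 1, 1, 22, 1, 1, 1, 3, 1, 1, 3, 46]
Period length = 16

16
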